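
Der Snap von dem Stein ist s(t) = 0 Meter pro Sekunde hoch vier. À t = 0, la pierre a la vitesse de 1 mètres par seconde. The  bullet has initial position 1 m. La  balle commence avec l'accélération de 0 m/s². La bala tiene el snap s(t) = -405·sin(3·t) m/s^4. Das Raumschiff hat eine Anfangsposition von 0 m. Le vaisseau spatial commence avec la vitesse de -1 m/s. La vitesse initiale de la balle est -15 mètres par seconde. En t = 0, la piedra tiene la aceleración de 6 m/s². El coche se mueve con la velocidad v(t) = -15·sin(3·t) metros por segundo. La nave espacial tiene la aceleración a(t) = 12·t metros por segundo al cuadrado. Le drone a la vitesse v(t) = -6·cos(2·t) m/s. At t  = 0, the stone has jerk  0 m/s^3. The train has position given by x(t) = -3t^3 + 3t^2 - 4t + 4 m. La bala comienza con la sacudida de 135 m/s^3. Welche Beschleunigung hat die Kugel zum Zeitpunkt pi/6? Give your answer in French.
Nous devons intégrer notre équation du snap s(t) = -405·sin(3·t) 2 fois. En prenant ∫s(t)dt et en appliquant j(0) = 135, nous trouvons j(t) = 135·cos(3·t). La primitive du jerk, avec a(0) = 0, donne l'accélération: a(t) = 45·sin(3·t). De l'équation de l'accélération a(t) = 45·sin(3·t), nous substituons t = pi/6 pour obtenir a = 45.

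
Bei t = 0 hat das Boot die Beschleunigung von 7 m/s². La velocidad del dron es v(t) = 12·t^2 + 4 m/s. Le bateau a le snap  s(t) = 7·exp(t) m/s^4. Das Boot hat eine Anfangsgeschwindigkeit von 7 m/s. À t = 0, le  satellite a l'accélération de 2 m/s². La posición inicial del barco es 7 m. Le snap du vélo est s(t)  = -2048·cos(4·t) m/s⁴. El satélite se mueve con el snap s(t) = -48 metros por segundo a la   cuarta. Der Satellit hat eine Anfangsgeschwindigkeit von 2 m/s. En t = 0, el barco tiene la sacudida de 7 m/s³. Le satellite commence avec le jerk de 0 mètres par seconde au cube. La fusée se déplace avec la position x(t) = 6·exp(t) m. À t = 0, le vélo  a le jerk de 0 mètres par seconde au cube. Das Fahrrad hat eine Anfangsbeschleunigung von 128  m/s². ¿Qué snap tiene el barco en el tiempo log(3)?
Tenemos el snap s(t) = 7·exp(t). Sustituyendo t = log(3): s(log(3)) = 21.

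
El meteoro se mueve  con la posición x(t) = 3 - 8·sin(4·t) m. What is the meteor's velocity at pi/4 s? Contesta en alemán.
Wir müssen unsere Gleichung für die Position x(t) = 3 - 8·sin(4·t) 1-mal ableiten. Mit d/dt von x(t) finden wir v(t) = -32·cos(4·t). Aus der Gleichung für die Geschwindigkeit v(t) = -32·cos(4·t), setzen wir t = pi/4 ein und erhalten v = 32.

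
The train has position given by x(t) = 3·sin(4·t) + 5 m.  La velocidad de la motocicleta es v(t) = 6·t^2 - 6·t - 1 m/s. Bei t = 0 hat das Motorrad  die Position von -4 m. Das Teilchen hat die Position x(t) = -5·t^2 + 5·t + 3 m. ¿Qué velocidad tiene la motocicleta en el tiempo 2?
Tenemos la velocidad v(t) = 6·t^2 - 6·t - 1. Sustituyendo t = 2: v(2) = 11.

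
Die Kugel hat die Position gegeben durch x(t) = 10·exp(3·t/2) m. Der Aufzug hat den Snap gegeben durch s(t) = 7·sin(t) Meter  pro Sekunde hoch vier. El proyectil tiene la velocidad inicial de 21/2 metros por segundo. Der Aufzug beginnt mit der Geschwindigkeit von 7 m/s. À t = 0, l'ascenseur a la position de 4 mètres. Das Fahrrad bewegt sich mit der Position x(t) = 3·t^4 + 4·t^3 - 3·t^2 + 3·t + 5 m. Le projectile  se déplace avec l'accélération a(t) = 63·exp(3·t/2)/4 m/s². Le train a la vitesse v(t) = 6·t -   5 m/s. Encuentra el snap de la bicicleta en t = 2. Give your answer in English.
To solve this, we need to take 4 derivatives of our position equation x(t) = 3·t^4 + 4·t^3 - 3·t^2 + 3·t + 5. The derivative of position gives velocity: v(t) = 12·t^3 + 12·t^2 - 6·t + 3. Taking d/dt of v(t), we find a(t) = 36·t^2 + 24·t - 6. Differentiating acceleration, we get jerk: j(t) = 72·t + 24. Differentiating jerk, we get snap: s(t) = 72. Using s(t) = 72 and substituting t = 2, we find s = 72.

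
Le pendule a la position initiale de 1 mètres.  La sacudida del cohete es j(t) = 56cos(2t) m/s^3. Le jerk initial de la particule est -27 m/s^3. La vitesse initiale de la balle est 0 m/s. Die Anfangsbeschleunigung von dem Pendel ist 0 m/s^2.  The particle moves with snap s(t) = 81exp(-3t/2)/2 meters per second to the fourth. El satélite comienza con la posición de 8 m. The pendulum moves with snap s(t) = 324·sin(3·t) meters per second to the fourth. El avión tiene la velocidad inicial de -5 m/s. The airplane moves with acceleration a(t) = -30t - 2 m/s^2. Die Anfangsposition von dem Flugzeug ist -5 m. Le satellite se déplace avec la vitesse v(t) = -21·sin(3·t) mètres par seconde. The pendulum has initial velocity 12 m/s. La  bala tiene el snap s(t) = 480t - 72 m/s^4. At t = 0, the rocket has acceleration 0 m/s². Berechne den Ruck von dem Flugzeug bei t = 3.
Wir müssen unsere Gleichung für die Beschleunigung a(t) = -30·t - 2 1-mal ableiten. Mit d/dt von a(t) finden wir j(t) = -30. Mit j(t) = -30 und Einsetzen von t = 3, finden wir j = -30.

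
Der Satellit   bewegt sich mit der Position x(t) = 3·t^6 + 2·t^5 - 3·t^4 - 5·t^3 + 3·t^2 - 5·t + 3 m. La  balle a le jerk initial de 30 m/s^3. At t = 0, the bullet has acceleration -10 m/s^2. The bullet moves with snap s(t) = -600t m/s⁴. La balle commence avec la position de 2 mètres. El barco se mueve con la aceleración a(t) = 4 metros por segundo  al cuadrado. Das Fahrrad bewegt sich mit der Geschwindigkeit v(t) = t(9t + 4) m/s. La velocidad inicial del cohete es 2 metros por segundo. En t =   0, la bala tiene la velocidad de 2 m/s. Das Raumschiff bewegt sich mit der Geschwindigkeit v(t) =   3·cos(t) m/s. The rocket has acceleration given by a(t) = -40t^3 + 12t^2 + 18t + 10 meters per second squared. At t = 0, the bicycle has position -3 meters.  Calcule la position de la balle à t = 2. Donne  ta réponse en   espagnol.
Para resolver esto, necesitamos tomar 4 antiderivadas de nuestra ecuación del snap s(t) = -600·t. La antiderivada del snap, con j(0) = 30, da la sacudida: j(t) = 30 - 300·t^2. Integrando la sacudida y usando la condición inicial a(0) = -10, obtenemos a(t) = -100·t^3 + 30·t - 10. La integral de la aceleración, con v(0) = 2, da la velocidad: v(t) = -25·t^4 + 15·t^2 - 10·t + 2. Integrando la velocidad y usando la condición inicial x(0) = 2, obtenemos x(t) = -5·t^5 + 5·t^3 - 5·t^2 + 2·t + 2. Usando x(t) = -5·t^5 + 5·t^3 - 5·t^2 + 2·t + 2 y sustituyendo t = 2, encontramos x = -134.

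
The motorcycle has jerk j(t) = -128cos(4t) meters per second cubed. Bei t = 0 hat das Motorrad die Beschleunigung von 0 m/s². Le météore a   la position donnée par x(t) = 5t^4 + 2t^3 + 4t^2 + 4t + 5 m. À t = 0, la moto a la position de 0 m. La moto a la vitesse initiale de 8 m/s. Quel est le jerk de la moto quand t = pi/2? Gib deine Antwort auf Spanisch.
Usando j(t) = -128·cos(4·t) y sustituyendo t = pi/2, encontramos j = -128.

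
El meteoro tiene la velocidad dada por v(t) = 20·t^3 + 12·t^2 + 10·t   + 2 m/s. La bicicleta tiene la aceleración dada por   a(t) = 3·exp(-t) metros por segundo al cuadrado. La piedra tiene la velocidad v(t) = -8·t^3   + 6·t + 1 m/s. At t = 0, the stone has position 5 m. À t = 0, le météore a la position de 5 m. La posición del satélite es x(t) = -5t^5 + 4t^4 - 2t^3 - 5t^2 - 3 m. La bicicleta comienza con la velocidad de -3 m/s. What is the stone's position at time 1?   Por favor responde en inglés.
We must find the integral of our velocity equation v(t) = -8·t^3 + 6·t + 1 1 time. The antiderivative of velocity, with x(0) = 5, gives position: x(t) = -2·t^4 + 3·t^2 + t + 5. We have position x(t) = -2·t^4 + 3·t^2 + t + 5. Substituting t = 1: x(1) = 7.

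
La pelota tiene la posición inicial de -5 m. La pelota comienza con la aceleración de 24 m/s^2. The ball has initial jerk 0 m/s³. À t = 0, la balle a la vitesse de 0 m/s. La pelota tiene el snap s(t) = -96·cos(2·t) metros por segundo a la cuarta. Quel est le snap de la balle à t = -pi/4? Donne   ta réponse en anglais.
From the given snap equation s(t) = -96·cos(2·t), we substitute t = -pi/4 to get s = 0.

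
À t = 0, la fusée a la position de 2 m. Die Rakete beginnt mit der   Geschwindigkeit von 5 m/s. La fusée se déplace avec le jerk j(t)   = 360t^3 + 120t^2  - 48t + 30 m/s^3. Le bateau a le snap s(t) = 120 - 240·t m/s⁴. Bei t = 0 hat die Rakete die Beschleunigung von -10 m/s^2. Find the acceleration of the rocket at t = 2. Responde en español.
Partiendo de la sacudida j(t) = 360·t^3 + 120·t^2 - 48·t + 30, tomamos 1 antiderivada. Tomando ∫j(t)dt y aplicando a(0) = -10, encontramos a(t) = 90·t^4 + 40·t^3 - 24·t^2 + 30·t - 10. Usando a(t) = 90·t^4 + 40·t^3 - 24·t^2 + 30·t - 10 y sustituyendo t = 2, encontramos a = 1714.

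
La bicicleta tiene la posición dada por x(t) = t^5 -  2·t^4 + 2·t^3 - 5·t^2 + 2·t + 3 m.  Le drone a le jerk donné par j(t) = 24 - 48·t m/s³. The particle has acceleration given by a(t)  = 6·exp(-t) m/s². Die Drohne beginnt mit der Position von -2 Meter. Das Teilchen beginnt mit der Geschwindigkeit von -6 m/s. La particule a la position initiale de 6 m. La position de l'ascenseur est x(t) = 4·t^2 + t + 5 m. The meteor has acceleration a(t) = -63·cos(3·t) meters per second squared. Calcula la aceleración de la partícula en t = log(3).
Tenemos la aceleración a(t) = 6·exp(-t). Sustituyendo t = log(3): a(log(3)) = 2.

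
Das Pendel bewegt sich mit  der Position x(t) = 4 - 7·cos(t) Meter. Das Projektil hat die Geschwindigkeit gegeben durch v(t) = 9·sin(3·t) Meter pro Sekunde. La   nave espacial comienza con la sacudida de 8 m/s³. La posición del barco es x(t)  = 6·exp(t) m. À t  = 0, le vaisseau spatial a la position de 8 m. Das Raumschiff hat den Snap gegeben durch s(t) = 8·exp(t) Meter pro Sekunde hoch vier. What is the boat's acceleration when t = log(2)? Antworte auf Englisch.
We must differentiate our position equation x(t) = 6·exp(t) 2 times. The derivative of position gives velocity: v(t) = 6·exp(t). Differentiating velocity, we get acceleration: a(t) = 6·exp(t). From the given acceleration equation a(t) = 6·exp(t), we substitute t = log(2) to get a = 12.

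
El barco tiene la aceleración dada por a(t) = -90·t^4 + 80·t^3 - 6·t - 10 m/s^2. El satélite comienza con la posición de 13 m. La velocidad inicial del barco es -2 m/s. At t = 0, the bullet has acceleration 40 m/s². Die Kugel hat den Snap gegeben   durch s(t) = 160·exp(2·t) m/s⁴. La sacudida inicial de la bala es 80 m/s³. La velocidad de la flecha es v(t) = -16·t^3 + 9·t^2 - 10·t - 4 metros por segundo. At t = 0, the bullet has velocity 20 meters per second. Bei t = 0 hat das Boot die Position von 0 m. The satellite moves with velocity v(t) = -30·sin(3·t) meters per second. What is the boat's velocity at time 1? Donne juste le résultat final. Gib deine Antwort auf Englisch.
At t = 1, v = -13.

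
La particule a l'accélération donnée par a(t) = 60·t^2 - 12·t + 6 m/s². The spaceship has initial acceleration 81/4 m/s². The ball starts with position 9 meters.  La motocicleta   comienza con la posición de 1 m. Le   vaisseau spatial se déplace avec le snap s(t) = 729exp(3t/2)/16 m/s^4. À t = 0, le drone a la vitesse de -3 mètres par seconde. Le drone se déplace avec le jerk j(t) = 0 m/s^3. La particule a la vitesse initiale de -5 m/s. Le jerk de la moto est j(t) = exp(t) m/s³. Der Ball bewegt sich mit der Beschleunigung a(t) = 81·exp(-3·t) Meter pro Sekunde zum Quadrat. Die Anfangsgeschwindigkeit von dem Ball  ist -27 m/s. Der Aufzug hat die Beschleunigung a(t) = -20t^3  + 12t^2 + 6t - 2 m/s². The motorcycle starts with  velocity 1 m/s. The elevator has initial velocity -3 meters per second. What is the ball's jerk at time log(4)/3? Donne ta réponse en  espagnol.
Partiendo de la aceleración a(t) = 81·exp(-3·t), tomamos 1 derivada. Tomando d/dt de a(t), encontramos j(t) = -243·exp(-3·t). Tenemos la sacudida j(t) = -243·exp(-3·t). Sustituyendo t = log(4)/3: j(log(4)/3) = -243/4.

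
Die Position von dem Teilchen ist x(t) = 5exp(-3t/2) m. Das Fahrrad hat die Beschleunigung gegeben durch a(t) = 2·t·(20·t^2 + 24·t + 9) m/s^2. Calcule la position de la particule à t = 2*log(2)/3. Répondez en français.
Nous avons la position x(t) = 5·exp(-3·t/2). En substituant t = 2*log(2)/3: x(2*log(2)/3) = 5/2.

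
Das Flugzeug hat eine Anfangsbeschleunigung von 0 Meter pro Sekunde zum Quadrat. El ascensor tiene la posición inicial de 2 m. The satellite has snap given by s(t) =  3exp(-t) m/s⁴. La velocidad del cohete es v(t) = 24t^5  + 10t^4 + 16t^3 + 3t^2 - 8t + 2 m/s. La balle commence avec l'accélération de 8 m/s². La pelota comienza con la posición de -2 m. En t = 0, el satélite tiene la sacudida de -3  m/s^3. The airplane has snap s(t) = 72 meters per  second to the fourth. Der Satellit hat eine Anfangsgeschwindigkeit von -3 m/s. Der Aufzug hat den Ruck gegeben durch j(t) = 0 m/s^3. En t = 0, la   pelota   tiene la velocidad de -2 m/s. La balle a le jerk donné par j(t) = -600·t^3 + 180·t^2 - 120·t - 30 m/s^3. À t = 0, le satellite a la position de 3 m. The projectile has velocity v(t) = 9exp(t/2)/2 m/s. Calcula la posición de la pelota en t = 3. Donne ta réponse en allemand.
Ausgehend von dem Ruck j(t) = -600·t^3 + 180·t^2 - 120·t - 30, nehmen wir 3 Integrale. Das Integral von dem Ruck, mit a(0) = 8, ergibt die Beschleunigung: a(t) = -150·t^4 + 60·t^3 - 60·t^2 - 30·t + 8. Die Stammfunktion von der Beschleunigung ist die Geschwindigkeit. Mit v(0) = -2 erhalten wir v(t) = -30·t^5 + 15·t^4 - 20·t^3 - 15·t^2 + 8·t - 2. Mit ∫v(t)dt und Anwendung von x(0) = -2, finden wir x(t) = -5·t^6 + 3·t^5 - 5·t^4 - 5·t^3 + 4·t^2 - 2·t - 2. Aus der Gleichung für die Position x(t) = -5·t^6 + 3·t^5 - 5·t^4 - 5·t^3 + 4·t^2 - 2·t - 2, setzen wir t = 3 ein und erhalten x = -3428.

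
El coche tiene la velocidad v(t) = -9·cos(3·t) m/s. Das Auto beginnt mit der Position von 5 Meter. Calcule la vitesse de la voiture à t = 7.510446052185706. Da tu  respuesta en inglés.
From the given velocity equation v(t) = -9·cos(3·t), we substitute t = 7.510446052185706 to get v = 7.71850075783616.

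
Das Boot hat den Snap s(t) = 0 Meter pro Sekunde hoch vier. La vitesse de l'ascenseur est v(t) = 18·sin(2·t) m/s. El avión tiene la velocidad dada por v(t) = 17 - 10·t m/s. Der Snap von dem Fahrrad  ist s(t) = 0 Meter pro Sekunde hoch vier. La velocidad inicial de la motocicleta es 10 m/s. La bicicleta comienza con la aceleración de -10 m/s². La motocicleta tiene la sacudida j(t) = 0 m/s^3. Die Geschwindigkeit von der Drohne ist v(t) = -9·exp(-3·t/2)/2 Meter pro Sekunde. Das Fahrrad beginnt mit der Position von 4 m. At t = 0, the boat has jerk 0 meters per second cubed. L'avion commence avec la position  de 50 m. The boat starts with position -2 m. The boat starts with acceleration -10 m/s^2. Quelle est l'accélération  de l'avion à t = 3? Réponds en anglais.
To solve this, we need to take 1 derivative of our velocity equation v(t) = 17 - 10·t. Taking d/dt of v(t), we find a(t) = -10. From the given acceleration equation a(t) = -10, we substitute t = 3 to get a = -10.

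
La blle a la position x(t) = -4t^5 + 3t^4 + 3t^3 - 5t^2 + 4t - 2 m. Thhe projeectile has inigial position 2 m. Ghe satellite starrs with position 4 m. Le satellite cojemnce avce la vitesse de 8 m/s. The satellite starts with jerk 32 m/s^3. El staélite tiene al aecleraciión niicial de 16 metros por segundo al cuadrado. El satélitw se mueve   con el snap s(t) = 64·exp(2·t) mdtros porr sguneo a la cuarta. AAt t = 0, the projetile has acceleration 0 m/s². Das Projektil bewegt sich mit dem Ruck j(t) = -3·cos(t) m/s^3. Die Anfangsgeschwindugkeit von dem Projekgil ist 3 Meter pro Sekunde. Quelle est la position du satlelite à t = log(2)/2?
En partant du snap s(t) = 64·exp(2·t), nous prenons 4 intégrales. La primitive du snap est le jerk. En utilisant j(0) = 32, nous obtenons j(t) = 32·exp(2·t). L'intégrale du jerk, avec a(0) = 16, donne l'accélération: a(t) = 16·exp(2·t). En prenant ∫a(t)dt et en appliquant v(0) = 8, nous trouvons v(t) = 8·exp(2·t). L'intégrale de la vitesse est la position. En utilisant x(0) = 4, nous obtenons x(t) = 4·exp(2·t). En utilisant x(t) = 4·exp(2·t) et en substituant t = log(2)/2, nous trouvons x = 8.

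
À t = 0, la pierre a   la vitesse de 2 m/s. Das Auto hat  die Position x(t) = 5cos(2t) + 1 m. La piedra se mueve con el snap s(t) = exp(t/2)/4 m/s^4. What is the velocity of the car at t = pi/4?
To solve this, we need to take 1 derivative of our position equation x(t) = 5·cos(2·t) + 1. Differentiating position, we get velocity: v(t) = -10·sin(2·t). From the given velocity equation v(t) = -10·sin(2·t), we substitute t = pi/4 to get v = -10.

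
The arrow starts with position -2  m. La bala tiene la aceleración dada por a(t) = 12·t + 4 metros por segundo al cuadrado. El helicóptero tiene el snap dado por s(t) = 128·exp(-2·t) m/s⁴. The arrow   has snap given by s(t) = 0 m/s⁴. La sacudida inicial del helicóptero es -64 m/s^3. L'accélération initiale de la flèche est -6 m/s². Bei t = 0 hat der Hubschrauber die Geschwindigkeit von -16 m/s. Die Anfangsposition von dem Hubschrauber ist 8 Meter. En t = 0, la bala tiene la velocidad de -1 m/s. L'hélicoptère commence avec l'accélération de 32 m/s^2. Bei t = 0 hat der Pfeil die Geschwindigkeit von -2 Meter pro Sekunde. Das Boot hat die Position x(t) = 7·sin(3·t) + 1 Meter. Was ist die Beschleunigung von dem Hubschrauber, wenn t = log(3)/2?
Wir müssen unsere Gleichung für den Snap s(t) = 128·exp(-2·t) 2-mal integrieren. Das Integral von dem Snap, mit j(0) = -64, ergibt den Ruck: j(t) = -64·exp(-2·t). Das Integral von dem Ruck ist die Beschleunigung. Mit a(0) = 32 erhalten wir a(t) = 32·exp(-2·t). Wir haben die Beschleunigung a(t) = 32·exp(-2·t). Durch Einsetzen von t = log(3)/2: a(log(3)/2) = 32/3.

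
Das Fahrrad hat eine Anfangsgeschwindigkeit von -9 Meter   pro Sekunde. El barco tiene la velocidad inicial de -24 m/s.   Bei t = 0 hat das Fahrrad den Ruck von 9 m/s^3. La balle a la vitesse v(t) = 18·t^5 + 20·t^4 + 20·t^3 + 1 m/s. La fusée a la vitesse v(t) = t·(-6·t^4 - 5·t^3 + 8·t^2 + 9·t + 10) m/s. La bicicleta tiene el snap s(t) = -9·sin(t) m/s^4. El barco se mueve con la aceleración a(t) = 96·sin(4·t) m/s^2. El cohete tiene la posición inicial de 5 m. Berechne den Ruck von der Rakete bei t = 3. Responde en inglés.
Starting from velocity v(t) = t·(-6·t^4 - 5·t^3 + 8·t^2 + 9·t + 10), we take 2 derivatives. Differentiating velocity, we get acceleration: a(t) = -6·t^4 - 5·t^3 + 8·t^2 + t·(-24·t^3 - 15·t^2 + 16·t + 9) + 9·t + 10. The derivative of acceleration gives jerk: j(t) = -48·t^3 - 30·t^2 + t·(-72·t^2 - 30·t + 16) + 32·t + 18. We have jerk j(t) = -48·t^3 - 30·t^2 + t·(-72·t^2 - 30·t + 16) + 32·t + 18. Substituting t = 3: j(3) = -3618.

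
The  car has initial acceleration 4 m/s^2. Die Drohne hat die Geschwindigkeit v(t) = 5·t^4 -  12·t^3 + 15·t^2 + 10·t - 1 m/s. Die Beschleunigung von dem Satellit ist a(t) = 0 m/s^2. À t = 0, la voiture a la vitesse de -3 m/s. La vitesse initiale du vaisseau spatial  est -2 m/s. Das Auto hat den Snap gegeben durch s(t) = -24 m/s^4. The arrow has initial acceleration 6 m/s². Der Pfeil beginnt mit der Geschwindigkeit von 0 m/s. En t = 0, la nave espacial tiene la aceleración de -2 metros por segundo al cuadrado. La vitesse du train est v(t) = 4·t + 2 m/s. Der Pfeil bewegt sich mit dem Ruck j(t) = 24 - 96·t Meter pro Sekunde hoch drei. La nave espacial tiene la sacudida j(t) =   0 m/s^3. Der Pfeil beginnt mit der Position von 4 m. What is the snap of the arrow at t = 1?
Starting from jerk j(t) = 24 - 96·t, we take 1 derivative. Taking d/dt of j(t), we find s(t) = -96. Using s(t) = -96 and substituting t = 1, we find s = -96.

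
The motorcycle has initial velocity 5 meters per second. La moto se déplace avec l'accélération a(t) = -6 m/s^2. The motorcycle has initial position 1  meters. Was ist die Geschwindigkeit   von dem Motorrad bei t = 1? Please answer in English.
To find the answer, we compute 1 antiderivative of a(t) = -6. Finding the integral of a(t) and using v(0) = 5: v(t) = 5 - 6·t. We have velocity v(t) = 5 - 6·t. Substituting t = 1: v(1) = -1.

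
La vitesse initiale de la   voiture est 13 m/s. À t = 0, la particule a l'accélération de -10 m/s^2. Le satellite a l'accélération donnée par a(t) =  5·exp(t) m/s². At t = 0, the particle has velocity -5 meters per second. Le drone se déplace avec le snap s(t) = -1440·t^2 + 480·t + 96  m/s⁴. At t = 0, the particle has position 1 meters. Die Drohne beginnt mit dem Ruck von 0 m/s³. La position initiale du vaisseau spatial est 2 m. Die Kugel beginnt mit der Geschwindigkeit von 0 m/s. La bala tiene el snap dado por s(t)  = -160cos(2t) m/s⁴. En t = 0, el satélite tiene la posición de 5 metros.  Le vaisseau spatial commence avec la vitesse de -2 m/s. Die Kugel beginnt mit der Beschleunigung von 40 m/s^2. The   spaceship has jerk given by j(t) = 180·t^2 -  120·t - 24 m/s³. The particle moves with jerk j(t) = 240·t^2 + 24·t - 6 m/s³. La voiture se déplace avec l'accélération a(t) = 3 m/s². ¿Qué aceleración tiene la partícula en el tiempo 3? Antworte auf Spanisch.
Partiendo de la sacudida j(t) = 240·t^2 + 24·t - 6, tomamos 1 antiderivada. Integrando la sacudida y usando la condición inicial a(0) = -10, obtenemos a(t) = 80·t^3 + 12·t^2 - 6·t - 10. De la ecuación de la aceleración a(t) = 80·t^3 + 12·t^2 - 6·t - 10, sustituimos t = 3 para obtener a = 2240.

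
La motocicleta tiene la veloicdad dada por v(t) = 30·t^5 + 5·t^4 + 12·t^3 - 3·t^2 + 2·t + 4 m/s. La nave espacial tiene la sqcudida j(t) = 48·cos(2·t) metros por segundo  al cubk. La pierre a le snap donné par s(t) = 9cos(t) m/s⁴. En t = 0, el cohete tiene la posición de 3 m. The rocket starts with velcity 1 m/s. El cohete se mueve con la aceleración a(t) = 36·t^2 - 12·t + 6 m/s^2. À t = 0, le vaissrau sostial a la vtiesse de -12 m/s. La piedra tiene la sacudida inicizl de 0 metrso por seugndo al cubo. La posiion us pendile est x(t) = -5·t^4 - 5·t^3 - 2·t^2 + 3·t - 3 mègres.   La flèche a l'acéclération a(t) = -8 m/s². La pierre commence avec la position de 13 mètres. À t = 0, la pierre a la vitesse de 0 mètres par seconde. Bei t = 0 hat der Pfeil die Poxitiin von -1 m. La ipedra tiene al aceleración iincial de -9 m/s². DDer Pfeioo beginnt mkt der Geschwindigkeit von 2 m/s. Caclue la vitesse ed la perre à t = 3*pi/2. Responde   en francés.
Nous devons intégrer notre équation du snap s(t) = 9·cos(t) 3 fois. La primitive du snap est le jerk. En utilisant j(0) = 0, nous obtenons j(t) = 9·sin(t). En prenant ∫j(t)dt et en appliquant a(0) = -9, nous trouvons a(t) = -9·cos(t). En intégrant l'accélération et en utilisant la condition initiale v(0) = 0, nous obtenons v(t) = -9·sin(t). De l'équation de la vitesse v(t) = -9·sin(t), nous substituons t = 3*pi/2 pour obtenir v = 9.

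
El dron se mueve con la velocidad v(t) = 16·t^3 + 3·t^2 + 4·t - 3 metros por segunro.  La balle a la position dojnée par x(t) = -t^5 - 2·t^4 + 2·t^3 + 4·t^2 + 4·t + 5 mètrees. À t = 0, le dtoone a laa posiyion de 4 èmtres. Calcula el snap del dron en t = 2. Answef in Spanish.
Para resolver esto, necesitamos tomar 3 derivadas de nuestra ecuación de la velocidad v(t) = 16·t^3 + 3·t^2 + 4·t - 3. Derivando la velocidad, obtenemos la aceleración: a(t) = 48·t^2 + 6·t + 4. La derivada de la aceleración da la sacudida: j(t) = 96·t + 6. Tomando d/dt de j(t), encontramos s(t) = 96. Tenemos el snap s(t) = 96. Sustituyendo t = 2: s(2) = 96.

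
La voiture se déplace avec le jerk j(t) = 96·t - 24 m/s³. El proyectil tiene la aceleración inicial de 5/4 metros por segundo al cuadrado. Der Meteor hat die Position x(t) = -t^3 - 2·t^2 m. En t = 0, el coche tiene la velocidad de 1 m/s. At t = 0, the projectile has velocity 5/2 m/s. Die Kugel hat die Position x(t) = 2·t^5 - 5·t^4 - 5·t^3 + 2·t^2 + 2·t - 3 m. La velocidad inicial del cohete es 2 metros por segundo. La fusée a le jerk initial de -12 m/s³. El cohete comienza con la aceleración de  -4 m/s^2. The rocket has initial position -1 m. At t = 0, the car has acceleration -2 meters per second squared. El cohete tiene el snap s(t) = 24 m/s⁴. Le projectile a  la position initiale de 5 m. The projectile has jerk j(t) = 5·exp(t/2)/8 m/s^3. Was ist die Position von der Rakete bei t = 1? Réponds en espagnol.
Para resolver esto, necesitamos tomar 4 antiderivadas de nuestra ecuación del snap s(t) = 24. La integral del snap, con j(0) = -12, da la sacudida: j(t) = 24·t - 12. La antiderivada de la sacudida es la aceleración. Usando a(0) = -4, obtenemos a(t) = 12·t^2 - 12·t - 4. Tomando ∫a(t)dt y aplicando v(0) = 2, encontramos v(t) = 4·t^3 - 6·t^2 - 4·t + 2. Tomando ∫v(t)dt y aplicando x(0) = -1, encontramos x(t) = t^4 - 2·t^3 - 2·t^2 + 2·t - 1. Usando x(t) = t^4 - 2·t^3 - 2·t^2 + 2·t - 1 y sustituyendo t = 1, encontramos x = -2.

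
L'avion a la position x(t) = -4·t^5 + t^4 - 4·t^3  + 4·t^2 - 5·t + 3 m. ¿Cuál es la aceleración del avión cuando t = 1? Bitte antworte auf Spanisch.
Debemos derivar nuestra ecuación de la posición x(t) = -4·t^5 + t^4 - 4·t^3 + 4·t^2 - 5·t + 3 2 veces. Derivando la posición, obtenemos la velocidad: v(t) = -20·t^4 + 4·t^3 - 12·t^2 + 8·t - 5. Tomando d/dt de v(t), encontramos a(t) = -80·t^3 + 12·t^2 - 24·t + 8. Tenemos la aceleración a(t) = -80·t^3 + 12·t^2 - 24·t + 8. Sustituyendo t = 1: a(1) = -84.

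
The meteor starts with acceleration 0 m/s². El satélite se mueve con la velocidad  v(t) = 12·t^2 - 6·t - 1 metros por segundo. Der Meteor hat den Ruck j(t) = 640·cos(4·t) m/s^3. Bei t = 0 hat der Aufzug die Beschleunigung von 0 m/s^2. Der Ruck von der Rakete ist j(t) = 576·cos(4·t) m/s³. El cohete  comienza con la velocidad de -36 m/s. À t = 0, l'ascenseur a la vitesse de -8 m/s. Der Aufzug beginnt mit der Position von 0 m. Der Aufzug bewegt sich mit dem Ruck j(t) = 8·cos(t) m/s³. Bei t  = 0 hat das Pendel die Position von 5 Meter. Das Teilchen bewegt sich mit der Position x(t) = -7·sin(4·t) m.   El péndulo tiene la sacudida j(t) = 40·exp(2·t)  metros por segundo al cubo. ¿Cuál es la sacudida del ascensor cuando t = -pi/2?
Usando j(t) = 8·cos(t) y sustituyendo t = -pi/2, encontramos j = 0.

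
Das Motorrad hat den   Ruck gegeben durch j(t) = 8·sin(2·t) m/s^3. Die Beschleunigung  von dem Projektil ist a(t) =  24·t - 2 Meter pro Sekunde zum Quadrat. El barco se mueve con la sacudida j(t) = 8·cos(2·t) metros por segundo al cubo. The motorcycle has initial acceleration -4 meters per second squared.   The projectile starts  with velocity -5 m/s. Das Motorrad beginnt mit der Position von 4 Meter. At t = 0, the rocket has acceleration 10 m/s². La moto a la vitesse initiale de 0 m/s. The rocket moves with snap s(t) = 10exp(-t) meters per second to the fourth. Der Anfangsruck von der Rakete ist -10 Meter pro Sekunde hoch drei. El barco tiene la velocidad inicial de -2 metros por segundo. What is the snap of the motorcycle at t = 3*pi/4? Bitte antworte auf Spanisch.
Para resolver esto, necesitamos tomar 1 derivada de nuestra ecuación de la sacudida j(t) = 8·sin(2·t). Derivando la sacudida, obtenemos el snap: s(t) = 16·cos(2·t). Usando s(t) = 16·cos(2·t) y sustituyendo t = 3*pi/4, encontramos s = 0.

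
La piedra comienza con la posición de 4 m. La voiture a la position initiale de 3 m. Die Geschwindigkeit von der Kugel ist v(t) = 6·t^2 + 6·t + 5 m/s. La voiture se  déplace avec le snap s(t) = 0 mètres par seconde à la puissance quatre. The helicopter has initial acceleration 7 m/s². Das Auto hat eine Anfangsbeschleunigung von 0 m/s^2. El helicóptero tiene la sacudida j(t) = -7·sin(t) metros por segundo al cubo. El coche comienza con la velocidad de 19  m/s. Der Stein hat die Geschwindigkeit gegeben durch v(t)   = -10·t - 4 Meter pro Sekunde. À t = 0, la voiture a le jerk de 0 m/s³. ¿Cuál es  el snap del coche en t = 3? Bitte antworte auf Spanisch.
De la ecuación del snap s(t) = 0, sustituimos t = 3 para obtener s = 0.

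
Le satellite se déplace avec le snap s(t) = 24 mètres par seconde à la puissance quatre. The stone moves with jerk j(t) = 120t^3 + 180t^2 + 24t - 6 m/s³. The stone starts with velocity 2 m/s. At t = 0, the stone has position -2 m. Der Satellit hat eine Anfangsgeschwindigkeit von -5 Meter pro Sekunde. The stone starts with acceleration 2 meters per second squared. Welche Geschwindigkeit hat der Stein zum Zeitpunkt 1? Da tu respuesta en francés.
En partant du jerk j(t) = 120·t^3 + 180·t^2 + 24·t - 6, nous prenons 2 intégrales. L'intégrale du jerk est l'accélération. En utilisant a(0) = 2, nous obtenons a(t) = 30·t^4 + 60·t^3 + 12·t^2 - 6·t + 2. La primitive de l'accélération, avec v(0) = 2, donne la vitesse: v(t) = 6·t^5 + 15·t^4 + 4·t^3 - 3·t^2 + 2·t + 2. En utilisant v(t) = 6·t^5 + 15·t^4 + 4·t^3 - 3·t^2 + 2·t + 2 et en substituant t = 1, nous trouvons v = 26.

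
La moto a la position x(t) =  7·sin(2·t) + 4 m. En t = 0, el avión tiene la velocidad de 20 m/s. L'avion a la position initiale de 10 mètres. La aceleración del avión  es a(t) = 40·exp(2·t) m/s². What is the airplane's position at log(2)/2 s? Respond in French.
Pour résoudre ceci, nous devons prendre 2 primitives de notre équation de l'accélération a(t) = 40·exp(2·t). La primitive de l'accélération, avec v(0) = 20, donne la vitesse: v(t) = 20·exp(2·t). La primitive de la vitesse, avec x(0) = 10, donne la position: x(t) = 10·exp(2·t). De l'équation de la position x(t) = 10·exp(2·t), nous substituons t = log(2)/2 pour obtenir x = 20.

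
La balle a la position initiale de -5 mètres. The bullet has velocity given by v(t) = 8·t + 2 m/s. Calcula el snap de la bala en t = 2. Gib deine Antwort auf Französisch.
En partant de la vitesse v(t) = 8·t + 2, nous prenons 3 dérivées. En dérivant la vitesse, nous obtenons l'accélération: a(t) = 8. En dérivant l'accélération, nous obtenons le jerk: j(t) = 0. La dérivée du jerk donne le snap: s(t) = 0. De l'équation du snap s(t) = 0, nous substituons t = 2 pour obtenir s = 0.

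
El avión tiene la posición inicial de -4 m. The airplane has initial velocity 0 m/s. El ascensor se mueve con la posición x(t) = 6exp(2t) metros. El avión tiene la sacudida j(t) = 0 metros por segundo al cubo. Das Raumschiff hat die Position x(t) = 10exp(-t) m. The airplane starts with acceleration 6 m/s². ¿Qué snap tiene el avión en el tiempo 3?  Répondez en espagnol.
Para resolver esto, necesitamos tomar 1 derivada de nuestra ecuación de la sacudida j(t) = 0. Derivando la sacudida, obtenemos el snap: s(t) = 0. Usando s(t) = 0 y sustituyendo t = 3, encontramos s = 0.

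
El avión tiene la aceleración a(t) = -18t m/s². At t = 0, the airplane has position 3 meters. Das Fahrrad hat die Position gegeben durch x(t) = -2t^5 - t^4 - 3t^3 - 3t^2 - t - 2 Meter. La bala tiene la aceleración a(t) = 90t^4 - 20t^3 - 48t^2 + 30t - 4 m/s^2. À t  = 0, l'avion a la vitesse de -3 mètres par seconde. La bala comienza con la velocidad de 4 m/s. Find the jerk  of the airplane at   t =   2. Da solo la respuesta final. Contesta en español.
j(2) = -18.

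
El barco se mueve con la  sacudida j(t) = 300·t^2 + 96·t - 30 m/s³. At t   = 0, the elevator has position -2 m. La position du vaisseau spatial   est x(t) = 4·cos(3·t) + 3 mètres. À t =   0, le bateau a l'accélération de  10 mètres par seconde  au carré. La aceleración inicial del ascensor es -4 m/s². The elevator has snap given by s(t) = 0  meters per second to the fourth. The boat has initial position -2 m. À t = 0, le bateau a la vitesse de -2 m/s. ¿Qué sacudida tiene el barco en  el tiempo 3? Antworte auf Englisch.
Using j(t) = 300·t^2 + 96·t - 30 and substituting t = 3, we find j = 2958.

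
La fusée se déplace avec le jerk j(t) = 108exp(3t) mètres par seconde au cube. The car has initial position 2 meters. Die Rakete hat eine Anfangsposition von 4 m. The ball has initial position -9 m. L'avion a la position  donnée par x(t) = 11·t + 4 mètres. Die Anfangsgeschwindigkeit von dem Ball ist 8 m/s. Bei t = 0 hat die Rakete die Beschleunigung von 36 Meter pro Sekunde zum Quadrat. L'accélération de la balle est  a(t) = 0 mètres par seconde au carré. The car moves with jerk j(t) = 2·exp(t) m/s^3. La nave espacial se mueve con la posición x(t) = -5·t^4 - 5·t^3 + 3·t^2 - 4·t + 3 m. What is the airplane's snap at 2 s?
Starting from position x(t) = 11·t + 4, we take 4 derivatives. Taking d/dt of x(t), we find v(t) = 11. The derivative of velocity gives acceleration: a(t) = 0. The derivative of acceleration gives jerk: j(t) = 0. Differentiating jerk, we get snap: s(t) = 0. Using s(t) = 0 and substituting t = 2, we find s = 0.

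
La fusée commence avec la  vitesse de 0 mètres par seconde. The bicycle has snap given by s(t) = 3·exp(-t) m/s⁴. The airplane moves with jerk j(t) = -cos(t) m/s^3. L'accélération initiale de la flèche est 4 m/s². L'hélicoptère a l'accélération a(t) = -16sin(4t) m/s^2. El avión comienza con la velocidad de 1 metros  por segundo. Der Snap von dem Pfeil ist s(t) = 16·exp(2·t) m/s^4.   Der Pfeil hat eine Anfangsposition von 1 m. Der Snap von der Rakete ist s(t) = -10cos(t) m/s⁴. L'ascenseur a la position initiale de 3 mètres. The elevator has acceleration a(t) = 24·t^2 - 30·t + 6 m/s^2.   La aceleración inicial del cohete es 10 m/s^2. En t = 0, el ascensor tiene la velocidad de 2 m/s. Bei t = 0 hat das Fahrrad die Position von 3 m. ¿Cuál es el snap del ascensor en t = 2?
Debemos derivar nuestra ecuación de la aceleración a(t) = 24·t^2 - 30·t + 6 2 veces. La derivada de la aceleración da la sacudida: j(t) = 48·t - 30. La derivada de la sacudida da el snap: s(t) = 48. De la ecuación del snap s(t) = 48, sustituimos t = 2 para obtener s = 48.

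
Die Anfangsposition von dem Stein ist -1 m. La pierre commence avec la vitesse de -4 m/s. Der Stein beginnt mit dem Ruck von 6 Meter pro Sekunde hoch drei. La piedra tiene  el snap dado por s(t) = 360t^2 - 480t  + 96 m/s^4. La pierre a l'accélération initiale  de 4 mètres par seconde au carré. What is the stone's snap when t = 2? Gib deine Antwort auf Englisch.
Using s(t) = 360·t^2 - 480·t + 96 and substituting t = 2, we find s = 576.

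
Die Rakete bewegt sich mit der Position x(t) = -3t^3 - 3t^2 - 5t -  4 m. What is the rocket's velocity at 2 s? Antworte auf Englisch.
We must differentiate our position equation x(t) = -3·t^3 - 3·t^2 - 5·t - 4 1 time. The derivative of position gives velocity: v(t) = -9·t^2 - 6·t - 5. From the given velocity equation v(t) = -9·t^2 - 6·t - 5, we substitute t = 2 to get v = -53.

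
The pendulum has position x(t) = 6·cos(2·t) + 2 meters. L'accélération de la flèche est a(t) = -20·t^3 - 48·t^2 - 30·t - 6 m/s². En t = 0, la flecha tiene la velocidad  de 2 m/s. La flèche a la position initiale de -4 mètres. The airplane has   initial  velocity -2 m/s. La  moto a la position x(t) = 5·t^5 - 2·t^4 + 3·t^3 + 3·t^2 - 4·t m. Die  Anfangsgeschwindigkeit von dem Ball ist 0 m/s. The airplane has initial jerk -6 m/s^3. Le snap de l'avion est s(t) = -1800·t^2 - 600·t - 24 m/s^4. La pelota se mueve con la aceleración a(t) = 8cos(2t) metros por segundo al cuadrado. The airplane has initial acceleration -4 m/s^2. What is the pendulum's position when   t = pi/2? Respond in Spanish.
Tenemos la posición x(t) = 6·cos(2·t) + 2. Sustituyendo t = pi/2: x(pi/2) = -4.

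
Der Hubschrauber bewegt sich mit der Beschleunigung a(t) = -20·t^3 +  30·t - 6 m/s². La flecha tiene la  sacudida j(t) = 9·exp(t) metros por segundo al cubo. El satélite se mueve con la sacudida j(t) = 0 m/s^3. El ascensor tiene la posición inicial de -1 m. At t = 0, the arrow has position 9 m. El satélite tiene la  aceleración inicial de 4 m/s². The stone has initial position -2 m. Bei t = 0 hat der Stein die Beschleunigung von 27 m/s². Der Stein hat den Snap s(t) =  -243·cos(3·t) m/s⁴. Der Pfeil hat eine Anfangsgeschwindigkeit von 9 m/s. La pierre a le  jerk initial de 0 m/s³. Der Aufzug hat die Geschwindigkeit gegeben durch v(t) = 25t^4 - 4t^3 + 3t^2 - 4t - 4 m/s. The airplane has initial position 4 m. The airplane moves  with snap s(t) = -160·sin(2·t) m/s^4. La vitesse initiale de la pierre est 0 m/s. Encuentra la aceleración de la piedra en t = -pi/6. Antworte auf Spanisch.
Partiendo del snap s(t) = -243·cos(3·t), tomamos 2 antiderivadas. Tomando ∫s(t)dt y aplicando j(0) = 0, encontramos j(t) = -81·sin(3·t). La antiderivada de la sacudida, con a(0) = 27, da la aceleración: a(t) = 27·cos(3·t). Usando a(t) = 27·cos(3·t) y sustituyendo t = -pi/6, encontramos a = 0.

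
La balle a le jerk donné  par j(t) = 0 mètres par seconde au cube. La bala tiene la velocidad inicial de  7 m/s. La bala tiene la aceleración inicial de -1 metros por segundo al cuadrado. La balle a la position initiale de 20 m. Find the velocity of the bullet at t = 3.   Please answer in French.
En partant du jerk j(t) = 0, nous prenons 2 primitives. En prenant ∫j(t)dt et en appliquant a(0) = -1, nous trouvons a(t) = -1. La primitive de l'accélération, avec v(0) = 7, donne la vitesse: v(t) = 7 - t. De l'équation de la vitesse v(t) = 7 - t, nous substituons t = 3 pour obtenir v = 4.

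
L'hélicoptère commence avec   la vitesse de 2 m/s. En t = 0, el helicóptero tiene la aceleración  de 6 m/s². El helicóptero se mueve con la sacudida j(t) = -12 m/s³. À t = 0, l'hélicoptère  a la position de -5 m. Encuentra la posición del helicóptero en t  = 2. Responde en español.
Partiendo de la sacudida j(t) = -12, tomamos 3 integrales. La integral de la sacudida es la aceleración. Usando a(0) = 6, obtenemos a(t) = 6 - 12·t. La antiderivada de la aceleración, con v(0) = 2, da la velocidad: v(t) = -6·t^2 + 6·t + 2. Integrando la velocidad y usando la condición inicial x(0) = -5, obtenemos x(t) = -2·t^3 + 3·t^2 + 2·t - 5. Tenemos la posición x(t) = -2·t^3 + 3·t^2 + 2·t - 5. Sustituyendo t = 2: x(2) = -5.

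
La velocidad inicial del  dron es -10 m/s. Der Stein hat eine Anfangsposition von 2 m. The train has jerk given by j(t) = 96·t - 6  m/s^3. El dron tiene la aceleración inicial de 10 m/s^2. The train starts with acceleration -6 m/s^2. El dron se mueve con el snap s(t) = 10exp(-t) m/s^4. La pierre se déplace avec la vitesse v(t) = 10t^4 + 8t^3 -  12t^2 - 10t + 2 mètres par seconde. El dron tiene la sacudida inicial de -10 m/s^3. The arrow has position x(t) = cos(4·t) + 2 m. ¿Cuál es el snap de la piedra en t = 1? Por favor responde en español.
Para resolver esto, necesitamos tomar 3 derivadas de nuestra ecuación de la velocidad v(t) = 10·t^4 + 8·t^3 - 12·t^2 - 10·t + 2. Tomando d/dt de v(t), encontramos a(t) = 40·t^3 + 24·t^2 - 24·t - 10. Derivando la aceleración, obtenemos la sacudida: j(t) = 120·t^2 + 48·t - 24. Derivando la sacudida, obtenemos el snap: s(t) = 240·t + 48. Usando s(t) = 240·t + 48 y sustituyendo t = 1, encontramos s = 288.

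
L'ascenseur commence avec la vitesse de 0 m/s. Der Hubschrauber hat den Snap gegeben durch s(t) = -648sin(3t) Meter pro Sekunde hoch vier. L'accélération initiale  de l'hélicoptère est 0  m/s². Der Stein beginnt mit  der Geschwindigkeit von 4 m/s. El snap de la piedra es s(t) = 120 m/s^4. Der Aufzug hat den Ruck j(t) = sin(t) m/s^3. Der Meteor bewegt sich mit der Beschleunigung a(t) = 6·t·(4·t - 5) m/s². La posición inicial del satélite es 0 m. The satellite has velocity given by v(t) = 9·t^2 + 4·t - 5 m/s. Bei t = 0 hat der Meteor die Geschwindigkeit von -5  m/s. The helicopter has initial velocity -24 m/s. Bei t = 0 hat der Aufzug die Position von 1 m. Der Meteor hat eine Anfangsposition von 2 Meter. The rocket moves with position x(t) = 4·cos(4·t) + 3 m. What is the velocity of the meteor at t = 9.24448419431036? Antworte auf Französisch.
En partant de l'accélération a(t) = 6·t·(4·t - 5), nous prenons 1 primitive. En intégrant l'accélération et en utilisant la condition initiale v(0) = -5, nous obtenons v(t) = 8·t^3 - 15·t^2 - 5. En utilisant v(t) = 8·t^3 - 15·t^2 - 5 et en substituant t = 9.24448419431036, nous trouvons v = 5033.39772554396.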